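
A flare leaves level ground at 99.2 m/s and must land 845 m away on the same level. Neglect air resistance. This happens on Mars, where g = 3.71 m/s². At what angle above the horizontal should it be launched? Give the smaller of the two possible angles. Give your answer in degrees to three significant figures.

9.29°

From R = (v₀²/g) sin 2θ: sin 2θ = 3.71 × 845 / 9840.6 = 0.3186.
2θ = 18.58° or 180° − 18.58° = 161.4°, so θ = 9.288° or 80.71°.
The smaller angle is 9.288°.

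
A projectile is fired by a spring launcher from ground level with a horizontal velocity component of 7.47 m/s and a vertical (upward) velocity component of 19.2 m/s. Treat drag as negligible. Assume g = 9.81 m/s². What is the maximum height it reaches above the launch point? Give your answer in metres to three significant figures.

Peak height H = v_y0² / (2g) = 368.64 / 19.62 = 18.79 m.

18.8 m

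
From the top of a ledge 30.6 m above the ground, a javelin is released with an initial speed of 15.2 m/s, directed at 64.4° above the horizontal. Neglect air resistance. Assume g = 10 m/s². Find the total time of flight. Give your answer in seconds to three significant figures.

vₓ = 15.20 cos 64.4° = 6.568 m/s; v_y0 = 15.20 sin 64.4° = 13.71 m/s.
Vertical motion (up positive, ground at y = 0): 5.000 t² − (13.71) t − 30.6 = 0, so t = (13.71 + √(13.71² + 2·10.0·30.6)) / 10.0 = (13.71 + 28.28) / 10.0 = 4.199 s.

4.20 s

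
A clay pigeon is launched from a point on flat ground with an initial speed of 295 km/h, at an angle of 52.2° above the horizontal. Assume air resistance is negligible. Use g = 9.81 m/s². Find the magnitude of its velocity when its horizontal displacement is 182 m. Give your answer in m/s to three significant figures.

58.1 m/s

Convert: 295 km/h = 295/3.6 = 81.94 m/s.
Resolve: vₓ = 81.94 cos 52.2° = 50.22 m/s and v_y0 = 81.94 sin 52.2° = 64.75 m/s.
x = vₓ t ⇒ t = 182/50.22 = 3.624 s.
Vertical velocity there: v_y = v_y0 − g t = 64.75 − 9.81 × 3.624 = 29.20 m/s.
Speed: √(vₓ² + v_y²) = √(50.22² + 29.20²) = 58.10 m/s.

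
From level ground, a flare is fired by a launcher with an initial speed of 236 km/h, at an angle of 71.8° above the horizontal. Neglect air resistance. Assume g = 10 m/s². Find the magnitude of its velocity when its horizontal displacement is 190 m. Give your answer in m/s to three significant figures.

Convert: 236 km/h = 236/3.6 = 65.56 m/s.
Horizontal component vₓ = 65.56 cos 71.8° = 20.48 m/s; vertical v_y0 = 65.56 sin 71.8° = 62.28 m/s.
x = vₓ t ⇒ t = 190/20.48 = 9.279 s.
Vertical velocity there: v_y = v_y0 − g t = 62.28 − 10.0 × 9.279 = −30.52 m/s.
Speed: √(vₓ² + v_y²) = √(20.48² + 30.52²) = 36.75 m/s.

36.8 m/s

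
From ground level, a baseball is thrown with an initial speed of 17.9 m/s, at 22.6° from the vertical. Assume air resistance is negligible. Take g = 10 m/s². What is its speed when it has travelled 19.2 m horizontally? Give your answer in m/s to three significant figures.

Horizontal component vₓ = 17.90 sin 22.6° = 6.879 m/s; vertical v_y0 = 17.90 cos 22.6° = 16.53 m/s.
Time to reach x = 19.2 m: t = x/vₓ = 19.2/6.879 = 2.791 s.
Vertical velocity there: v_y = v_y0 − g t = 16.53 − 10.0 × 2.791 = −11.39 m/s.
Speed: √(vₓ² + v_y²) = √(6.879² + 11.39²) = 13.30 m/s.

13.3 m/s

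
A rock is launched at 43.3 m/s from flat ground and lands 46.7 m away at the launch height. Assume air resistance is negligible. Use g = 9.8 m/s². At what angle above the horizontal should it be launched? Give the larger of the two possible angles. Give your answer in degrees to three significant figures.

82.9°

R = v₀² sin 2θ / g gives sin 2θ = gR/v₀² = 9.80·46.7/43.3² = 0.2441.
2θ = 14.13° or 180° − 14.13° = 165.9°, so θ = 7.064° or 82.94°.
The larger angle is 82.94°.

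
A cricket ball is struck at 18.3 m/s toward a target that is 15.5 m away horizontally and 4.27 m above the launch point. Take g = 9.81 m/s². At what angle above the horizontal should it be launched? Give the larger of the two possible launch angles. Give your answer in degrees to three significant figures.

75.4°

Trajectory: y = x tanθ − g x² (1 + tan²θ)/(2v₀²). With x = 15.5, y = 4.27, v₀ = 18.3, g = 9.81:
3.519 tan²θ − 15.5 tanθ + (7.789) = 0.
tanθ = [15.5 ± √(15.5² − 4 × 3.519 × (7.789))] / (2 × 3.519) = (15.5 ± 11.43) / 7.038, giving tanθ = 0.5785 or 3.826.
θ = 30.05° or 75.35°; the larger is 75.35°.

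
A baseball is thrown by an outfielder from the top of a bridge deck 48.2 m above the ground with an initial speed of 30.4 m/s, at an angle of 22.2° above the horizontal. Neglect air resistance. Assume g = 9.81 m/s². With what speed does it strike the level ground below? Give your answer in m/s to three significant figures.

Horizontal component vₓ = 30.40 cos 22.2° = 28.15 m/s; vertical v_y0 = 30.40 sin 22.2° = 11.49 m/s.
The projectile lands when y = 48.2 + (11.49) t − ½·9.81·t² = 0. Positive root: t = (11.49 + √(11.49² + 2·9.81·48.2)) / 9.81 = (11.49 + 32.83) / 9.81 = 4.517 s.
Vertical velocity at impact: v_y = v_y0 − g t = 11.49 − 9.81 × 4.517 = −32.83 m/s.
Speed: |v| = √(vₓ² + v_y²) = √(28.15² + 32.83²) = 43.24 m/s.

43.2 m/s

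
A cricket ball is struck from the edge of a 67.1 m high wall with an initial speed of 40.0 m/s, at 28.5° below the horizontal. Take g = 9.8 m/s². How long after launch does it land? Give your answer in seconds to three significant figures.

2.23 s

vₓ = 40.00 cos 28.5° = 35.15 m/s; v_y0 = −19.09 m/s (downward).
Vertical motion (up positive, ground at y = 0): 4.900 t² − (−19.09) t − 67.1 = 0, so t = (−19.09 + √(19.09² + 2·9.80·67.1)) / 9.80 = (−19.09 + 40.98) / 9.80 = 2.234 s.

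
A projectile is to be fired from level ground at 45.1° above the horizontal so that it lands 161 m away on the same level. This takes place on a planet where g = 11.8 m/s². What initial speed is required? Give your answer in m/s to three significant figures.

On level ground R = v₀² sin 2θ / g ⇒ v₀ = √(gR / sin 2θ).
v₀ = √(11.8 × 161 / sin 90.20°) = √(1900 / 1.0000) = √1899.8 = 43.59 m/s.

43.6 m/s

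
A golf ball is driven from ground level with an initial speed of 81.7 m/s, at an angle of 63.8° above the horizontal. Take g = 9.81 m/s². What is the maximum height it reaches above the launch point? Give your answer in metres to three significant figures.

274 m

Resolve: vₓ = 81.70 cos 63.8° = 36.07 m/s and v_y0 = 81.70 sin 63.8° = 73.31 m/s.
Peak height H = v_y0² / (2g) = 5373.8 / 19.62 = 273.9 m.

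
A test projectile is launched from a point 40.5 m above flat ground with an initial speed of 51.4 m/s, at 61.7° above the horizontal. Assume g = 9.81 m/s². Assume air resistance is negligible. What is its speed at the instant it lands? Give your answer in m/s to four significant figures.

58.62 m/s

Horizontal component vₓ = 51.40 cos 61.7° = 24.37 m/s; vertical v_y0 = 51.40 sin 61.7° = 45.26 m/s.
The projectile lands when y = 40.5 + (45.26) t − ½·9.81·t² = 0. Positive root: t = (45.26 + √(45.26² + 2·9.81·40.5)) / 9.81 = (45.26 + 53.32) / 9.81 = 10.05 s.
Vertical velocity at impact: v_y = v_y0 − g t = 45.26 − 9.81 × 10.05 = −53.32 m/s.
Speed: |v| = √(vₓ² + v_y²) = √(24.37² + 53.32²) = 58.62 m/s.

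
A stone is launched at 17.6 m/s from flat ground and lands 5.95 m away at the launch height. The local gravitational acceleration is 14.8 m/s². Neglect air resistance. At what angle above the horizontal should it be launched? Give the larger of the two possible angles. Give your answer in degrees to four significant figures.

81.74°

From R = (v₀²/g) sin 2θ: sin 2θ = 14.8 × 5.95 / 309.76 = 0.2843.
2θ = 16.52° or 180° − 16.52° = 163.5°, so θ = 8.258° or 81.74°.
The larger angle is 81.74°.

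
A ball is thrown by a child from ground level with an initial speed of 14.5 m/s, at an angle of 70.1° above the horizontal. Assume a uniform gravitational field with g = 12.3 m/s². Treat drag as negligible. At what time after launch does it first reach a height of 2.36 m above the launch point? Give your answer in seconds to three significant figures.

vₓ = 14.50 cos 70.1° = 4.936 m/s; v_y0 = 14.50 sin 70.1° = 13.63 m/s.
Height y(t) = 13.63 t − 6.150 t² = 2.36 gives 6.150 t² − 13.63 t + 2.36 = 0.
t = [13.63 ± √(13.63² − 2·12.3·2.36)] / 12.3 = (13.63 ± 11.31) / 12.3, so t = 0.1892 s or t = 2.028 s.
The first (ascending) time is 0.1892 s.

0.189 s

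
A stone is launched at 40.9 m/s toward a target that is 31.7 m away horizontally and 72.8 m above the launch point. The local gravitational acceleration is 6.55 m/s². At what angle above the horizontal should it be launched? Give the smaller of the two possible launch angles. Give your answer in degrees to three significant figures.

Trajectory: y = x tanθ − g x² (1 + tan²θ)/(2v₀²). With x = 31.7, y = 72.8, v₀ = 40.9, g = 6.55:
1.967 tan²θ − 31.7 tanθ + (74.77) = 0.
tanθ = [31.7 ± √(31.7² − 4 × 1.967 × (74.77))] / (2 × 1.967) = (31.7 ± 20.41) / 3.935, giving tanθ = 2.870 or 13.24.
θ = 70.79° or 85.68°; the smaller is 70.79°.

70.8°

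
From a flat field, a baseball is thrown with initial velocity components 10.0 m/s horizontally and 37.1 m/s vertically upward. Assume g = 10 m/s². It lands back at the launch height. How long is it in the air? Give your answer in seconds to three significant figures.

Time of flight on level ground: T = 2 v_y0 / g = 2 × 37.10 / 10.0 = 7.420 s.

7.42 s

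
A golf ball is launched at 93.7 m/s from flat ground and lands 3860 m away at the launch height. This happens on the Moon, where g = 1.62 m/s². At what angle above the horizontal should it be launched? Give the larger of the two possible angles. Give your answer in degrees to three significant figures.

From R = (v₀²/g) sin 2θ: sin 2θ = 1.62 × 3860 / 8779.7 = 0.7122.
2θ = 45.42° or 180° − 45.42° = 134.6°, so θ = 22.71° or 67.29°.
The larger angle is 67.29°.

67.3°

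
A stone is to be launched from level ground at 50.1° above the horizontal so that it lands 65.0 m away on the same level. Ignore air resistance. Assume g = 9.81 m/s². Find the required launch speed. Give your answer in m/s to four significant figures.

Level-ground range: R = v₀² sin(2θ)/g, so v₀ = √(gR / sin 2θ).
v₀ = √(9.81 × 65.0 / sin 100.2°) = √(637.6 / 0.9842) = √647.89 = 25.45 m/s.

25.45 m/s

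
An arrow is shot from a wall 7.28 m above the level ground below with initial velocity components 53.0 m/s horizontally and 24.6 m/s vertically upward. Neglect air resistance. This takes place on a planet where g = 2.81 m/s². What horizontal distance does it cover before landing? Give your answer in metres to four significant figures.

With up positive and y = 0 at the ground: y(t) = 7.28 + (24.60) t − 1.405 t². Setting y = 0 and taking the positive root: t = [24.60 + √(24.60² + 2·2.81·7.28)] / 2.81 = (24.60 + 25.42) / 2.81 = 17.80 s.
Horizontal distance: R = vₓ t = 53.00 × 17.80 = 943.4 m.

943.4 m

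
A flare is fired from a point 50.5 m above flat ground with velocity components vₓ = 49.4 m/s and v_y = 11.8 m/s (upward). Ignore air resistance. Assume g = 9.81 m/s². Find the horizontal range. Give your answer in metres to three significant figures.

229 m

The projectile lands when y = 50.5 + (11.80) t − ½·9.81·t² = 0. Positive root: t = (11.80 + √(11.80² + 2·9.81·50.5)) / 9.81 = (11.80 + 33.62) / 9.81 = 4.630 s.
Horizontal distance: R = vₓ t = 49.40 × 4.630 = 228.7 m.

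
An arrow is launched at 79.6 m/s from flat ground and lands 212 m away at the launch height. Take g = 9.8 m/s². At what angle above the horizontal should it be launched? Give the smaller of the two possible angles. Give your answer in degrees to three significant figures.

From R = (v₀²/g) sin 2θ: sin 2θ = 9.80 × 212 / 6336.2 = 0.3279.
2θ = 19.14° or 180° − 19.14° = 160.9°, so θ = 9.571° or 80.43°.
The smaller angle is 9.571°.

9.57°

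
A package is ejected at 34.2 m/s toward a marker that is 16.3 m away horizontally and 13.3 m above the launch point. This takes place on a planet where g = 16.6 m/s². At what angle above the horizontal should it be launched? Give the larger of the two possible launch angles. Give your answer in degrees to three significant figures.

Trajectory: y = x tanθ − g x² (1 + tan²θ)/(2v₀²). With x = 16.3, y = 13.3, v₀ = 34.2, g = 16.6:
1.885 tan²θ − 16.3 tanθ + (15.19) = 0.
tanθ = [16.3 ± √(16.3² − 4 × 1.885 × (15.19))] / (2 × 1.885) = (16.3 ± 12.30) / 3.771, giving tanθ = 1.062 or 7.583.
θ = 46.72° or 82.49°; the larger is 82.49°.

82.5°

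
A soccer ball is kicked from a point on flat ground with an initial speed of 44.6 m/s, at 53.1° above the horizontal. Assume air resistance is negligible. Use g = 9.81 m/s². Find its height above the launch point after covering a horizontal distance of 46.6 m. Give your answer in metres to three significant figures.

47.2 m

Components: vₓ = 44.60 cos 53.1° = 26.78 m/s, v_y0 = 44.60 sin 53.1° = 35.67 m/s.
Time to reach x = 46.6 m: t = x/vₓ = 46.6/26.78 = 1.740 s.
Height: y = v_y0 t − ½ g t² = 35.67 × 1.740 − 4.905 × 1.740² = 62.07 − 14.85 = 47.21 m.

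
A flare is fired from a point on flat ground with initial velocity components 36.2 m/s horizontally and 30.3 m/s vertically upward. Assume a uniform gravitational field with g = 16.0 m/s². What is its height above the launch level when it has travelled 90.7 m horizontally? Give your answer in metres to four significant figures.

x = vₓ t ⇒ t = 90.7/36.20 = 2.506 s.
Height: y = v_y0 t − ½ g t² = 30.30 × 2.506 − 8.000 × 2.506² = 75.92 − 50.22 = 25.70 m.

25.70 m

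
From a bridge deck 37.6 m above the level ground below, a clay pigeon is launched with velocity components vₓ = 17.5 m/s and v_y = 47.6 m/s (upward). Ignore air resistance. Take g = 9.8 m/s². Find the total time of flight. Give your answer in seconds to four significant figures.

10.45 s

With up positive and y = 0 at the ground: y(t) = 37.6 + (47.60) t − 4.900 t². Setting y = 0 and taking the positive root: t = [47.60 + √(47.60² + 2·9.80·37.6)] / 9.80 = (47.60 + 54.80) / 9.80 = 10.45 s.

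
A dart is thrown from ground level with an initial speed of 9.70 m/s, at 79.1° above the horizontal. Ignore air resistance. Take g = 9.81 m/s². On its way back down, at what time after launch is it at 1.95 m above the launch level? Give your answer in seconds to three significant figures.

Components: vₓ = 9.700 cos 79.1° = 1.834 m/s, v_y0 = 9.700 sin 79.1° = 9.525 m/s.
Height y(t) = 9.525 t − 4.905 t² = 1.95 gives 4.905 t² − 9.525 t + 1.95 = 0.
t = [9.525 ± √(9.525² − 2·9.81·1.95)] / 9.81 = (9.525 ± 7.243) / 9.81, so t = 0.2326 s or t = 1.709 s.
The descending-branch root is 1.709 s.

1.71 s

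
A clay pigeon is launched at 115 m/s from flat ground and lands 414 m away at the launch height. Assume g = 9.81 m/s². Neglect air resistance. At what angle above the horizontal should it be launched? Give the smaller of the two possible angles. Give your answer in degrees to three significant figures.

R = v₀² sin 2θ / g gives sin 2θ = gR/v₀² = 9.81·414/115² = 0.3071.
2θ = 17.88° or 180° − 17.88° = 162.1°, so θ = 8.942° or 81.06°.
The smaller angle is 8.942°.

8.94°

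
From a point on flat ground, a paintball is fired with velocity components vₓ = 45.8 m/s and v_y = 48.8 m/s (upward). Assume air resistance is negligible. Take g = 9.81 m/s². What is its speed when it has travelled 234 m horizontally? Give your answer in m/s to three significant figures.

At x = 234 m, t = x/vₓ = 234/45.80 = 5.109 s.
Vertical velocity there: v_y = v_y0 − g t = 48.80 − 9.81 × 5.109 = −1.321 m/s.
Speed: √(vₓ² + v_y²) = √(45.80² + 1.321²) = 45.82 m/s.

45.8 m/s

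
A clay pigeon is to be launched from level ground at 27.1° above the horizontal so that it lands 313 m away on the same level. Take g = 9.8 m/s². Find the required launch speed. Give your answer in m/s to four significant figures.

61.50 m/s

From R = (v₀² / g) sin 2θ: v₀ = √(gR / sin 2θ).
v₀ = √(9.80 × 313 / sin 54.20°) = √(3067 / 0.8111) = √3781.9 = 61.50 m/s.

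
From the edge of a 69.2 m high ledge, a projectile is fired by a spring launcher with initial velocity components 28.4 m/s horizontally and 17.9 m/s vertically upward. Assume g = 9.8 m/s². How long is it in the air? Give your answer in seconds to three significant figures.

Vertical motion (up positive, ground at y = 0): 4.900 t² − (17.90) t − 69.2 = 0, so t = (17.90 + √(17.90² + 2·9.80·69.2)) / 9.80 = (17.90 + 40.95) / 9.80 = 6.005 s.

6.00 s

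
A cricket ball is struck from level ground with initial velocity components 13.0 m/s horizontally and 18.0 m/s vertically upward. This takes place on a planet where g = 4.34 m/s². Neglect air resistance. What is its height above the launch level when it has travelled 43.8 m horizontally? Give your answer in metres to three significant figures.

Time to reach x = 43.8 m: t = x/vₓ = 43.8/13.00 = 3.369 s.
Height: y = v_y0 t − ½ g t² = 18.00 × 3.369 − 2.170 × 3.369² = 60.65 − 24.63 = 36.01 m.

36.0 m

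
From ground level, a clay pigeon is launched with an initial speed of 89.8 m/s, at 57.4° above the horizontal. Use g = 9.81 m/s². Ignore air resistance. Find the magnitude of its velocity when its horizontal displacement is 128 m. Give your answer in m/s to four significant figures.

69.36 m/s

Components: vₓ = 89.80 cos 57.4° = 48.38 m/s, v_y0 = 89.80 sin 57.4° = 75.65 m/s.
x = vₓ t ⇒ t = 128/48.38 = 2.646 s.
Vertical velocity there: v_y = v_y0 − g t = 75.65 − 9.81 × 2.646 = 49.70 m/s.
Speed: √(vₓ² + v_y²) = √(48.38² + 49.70²) = 69.36 m/s.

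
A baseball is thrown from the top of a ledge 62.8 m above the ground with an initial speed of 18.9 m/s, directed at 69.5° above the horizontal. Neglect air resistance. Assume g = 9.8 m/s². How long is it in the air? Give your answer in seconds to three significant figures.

Horizontal component vₓ = 18.90 cos 69.5° = 6.619 m/s; vertical v_y0 = 18.90 sin 69.5° = 17.70 m/s.
Vertical motion (up positive, ground at y = 0): 4.900 t² − (17.70) t − 62.8 = 0, so t = (17.70 + √(17.70² + 2·9.80·62.8)) / 9.80 = (17.70 + 39.30) / 9.80 = 5.816 s.

5.82 s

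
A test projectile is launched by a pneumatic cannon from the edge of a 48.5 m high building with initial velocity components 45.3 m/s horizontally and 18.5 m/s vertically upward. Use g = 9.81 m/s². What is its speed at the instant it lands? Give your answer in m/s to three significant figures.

The projectile lands when y = 48.5 + (18.50) t − ½·9.81·t² = 0. Positive root: t = (18.50 + √(18.50² + 2·9.81·48.5)) / 9.81 = (18.50 + 35.97) / 9.81 = 5.552 s.
Vertical velocity at impact: v_y = v_y0 − g t = 18.50 − 9.81 × 5.552 = −35.97 m/s.
Speed: |v| = √(vₓ² + v_y²) = √(45.30² + 35.97²) = 57.84 m/s.

57.8 m/s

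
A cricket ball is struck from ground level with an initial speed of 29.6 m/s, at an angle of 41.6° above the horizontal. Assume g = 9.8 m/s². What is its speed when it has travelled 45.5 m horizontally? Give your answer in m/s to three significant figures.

Horizontal component vₓ = 29.60 cos 41.6° = 22.13 m/s; vertical v_y0 = 29.60 sin 41.6° = 19.65 m/s.
At x = 45.5 m, t = x/vₓ = 45.5/22.13 = 2.056 s.
Vertical velocity there: v_y = v_y0 − g t = 19.65 − 9.80 × 2.056 = −0.4925 m/s.
Speed: √(vₓ² + v_y²) = √(22.13² + 0.4925²) = 22.14 m/s.

22.1 m/s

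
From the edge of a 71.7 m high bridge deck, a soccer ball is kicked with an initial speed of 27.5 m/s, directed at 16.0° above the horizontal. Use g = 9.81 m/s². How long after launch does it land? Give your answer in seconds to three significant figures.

4.67 s

vₓ = 27.50 cos 16.0° = 26.43 m/s; v_y0 = 27.50 sin 16.0° = 7.580 m/s.
With up positive and y = 0 at the ground: y(t) = 71.7 + (7.580) t − 4.905 t². Setting y = 0 and taking the positive root: t = [7.580 + √(7.580² + 2·9.81·71.7)] / 9.81 = (7.580 + 38.27) / 9.81 = 4.673 s.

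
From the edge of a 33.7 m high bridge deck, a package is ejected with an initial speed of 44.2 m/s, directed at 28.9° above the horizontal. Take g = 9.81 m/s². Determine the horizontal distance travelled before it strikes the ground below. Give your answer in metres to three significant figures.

Horizontal component vₓ = 44.20 cos 28.9° = 38.70 m/s; vertical v_y0 = 44.20 sin 28.9° = 21.36 m/s.
The projectile lands when y = 33.7 + (21.36) t − ½·9.81·t² = 0. Positive root: t = (21.36 + √(21.36² + 2·9.81·33.7)) / 9.81 = (21.36 + 33.43) / 9.81 = 5.585 s.
Horizontal distance: R = vₓ t = 38.70 × 5.585 = 216.1 m.

216 m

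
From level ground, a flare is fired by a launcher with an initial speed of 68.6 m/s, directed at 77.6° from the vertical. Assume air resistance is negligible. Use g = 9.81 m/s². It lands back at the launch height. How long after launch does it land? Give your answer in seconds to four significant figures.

3.003 s

vₓ = 68.60 sin 77.6° = 67.00 m/s; v_y0 = 68.60 cos 77.6° = 14.73 m/s.
It returns to y = 0 when t = 2 v_y0 / g = 2(14.73)/9.81 = 3.003 s.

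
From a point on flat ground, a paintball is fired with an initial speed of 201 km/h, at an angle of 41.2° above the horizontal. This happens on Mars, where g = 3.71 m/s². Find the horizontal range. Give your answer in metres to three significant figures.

Convert: 201 km/h = 201/3.6 = 55.83 m/s.
vₓ = 55.83 cos 41.2° = 42.01 m/s; v_y0 = 55.83 sin 41.2° = 36.78 m/s.
Flight time T = 2 v_y0 / g = 19.83 s.
Range: R = vₓ T = 42.01 × 19.83 = 832.9 m.

833 m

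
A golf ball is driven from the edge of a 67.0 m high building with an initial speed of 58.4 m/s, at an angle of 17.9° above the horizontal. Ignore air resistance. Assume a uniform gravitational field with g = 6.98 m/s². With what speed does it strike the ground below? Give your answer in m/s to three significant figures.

65.9 m/s

Horizontal component vₓ = 58.40 cos 17.9° = 55.57 m/s; vertical v_y0 = 58.40 sin 17.9° = 17.95 m/s.
With up positive and y = 0 at the ground: y(t) = 67.0 + (17.95) t − 3.490 t². Setting y = 0 and taking the positive root: t = [17.95 + √(17.95² + 2·6.98·67.0)] / 6.98 = (17.95 + 35.46) / 6.98 = 7.652 s.
Vertical velocity at impact: v_y = v_y0 − g t = 17.95 − 6.98 × 7.652 = −35.46 m/s.
Speed: |v| = √(vₓ² + v_y²) = √(55.57² + 35.46²) = 65.92 m/s.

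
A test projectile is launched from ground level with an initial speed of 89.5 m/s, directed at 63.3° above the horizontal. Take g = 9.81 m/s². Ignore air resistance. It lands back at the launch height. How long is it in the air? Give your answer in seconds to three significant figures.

vₓ = 89.50 cos 63.3° = 40.21 m/s; v_y0 = 89.50 sin 63.3° = 79.96 m/s.
It returns to y = 0 when t = 2 v_y0 / g = 2(79.96)/9.81 = 16.30 s.

16.3 s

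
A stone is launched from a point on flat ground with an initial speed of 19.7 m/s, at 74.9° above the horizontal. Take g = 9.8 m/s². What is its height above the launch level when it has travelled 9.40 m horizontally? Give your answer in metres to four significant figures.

Components: vₓ = 19.70 cos 74.9° = 5.132 m/s, v_y0 = 19.70 sin 74.9° = 19.02 m/s.
x = vₓ t ⇒ t = 9.40/5.132 = 1.832 s.
Height: y = v_y0 t − ½ g t² = 19.02 × 1.832 − 4.900 × 1.832² = 34.84 − 16.44 = 18.40 m.

18.40 m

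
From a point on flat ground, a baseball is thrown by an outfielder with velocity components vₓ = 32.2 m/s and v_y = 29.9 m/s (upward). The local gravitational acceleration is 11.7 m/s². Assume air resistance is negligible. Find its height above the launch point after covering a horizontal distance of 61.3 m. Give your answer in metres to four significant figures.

Time to reach x = 61.3 m: t = x/vₓ = 61.3/32.20 = 1.904 s.
Height: y = v_y0 t − ½ g t² = 29.90 × 1.904 − 5.850 × 1.904² = 56.92 − 21.20 = 35.72 m.

35.72 m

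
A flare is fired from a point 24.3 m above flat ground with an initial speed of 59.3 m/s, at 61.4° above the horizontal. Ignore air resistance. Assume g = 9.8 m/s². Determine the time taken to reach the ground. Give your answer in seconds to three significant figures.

11.1 s

Resolve: vₓ = 59.30 cos 61.4° = 28.39 m/s and v_y0 = 59.30 sin 61.4° = 52.06 m/s.
The projectile lands when y = 24.3 + (52.06) t − ½·9.80·t² = 0. Positive root: t = (52.06 + √(52.06² + 2·9.80·24.3)) / 9.80 = (52.06 + 56.45) / 9.80 = 11.07 s.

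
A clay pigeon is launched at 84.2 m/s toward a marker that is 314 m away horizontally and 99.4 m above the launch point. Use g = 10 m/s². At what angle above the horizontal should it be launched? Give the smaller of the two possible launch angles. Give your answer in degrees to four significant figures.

Trajectory: y = x tanθ − g x² (1 + tan²θ)/(2v₀²). With x = 314, y = 99.4, v₀ = 84.2, g = 10.0:
69.54 tan²θ − 314 tanθ + (168.9) = 0.
tanθ = [314 ± √(314² − 4 × 69.54 × (168.9))] / (2 × 69.54) = (314 ± 227.2) / 139.1, giving tanθ = 0.6243 or 3.891.
θ = 31.98° or 75.59°; the smaller is 31.98°.

31.98°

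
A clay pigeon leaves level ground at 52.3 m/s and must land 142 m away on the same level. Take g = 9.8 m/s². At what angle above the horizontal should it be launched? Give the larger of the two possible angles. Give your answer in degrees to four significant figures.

74.71°

R = v₀² sin 2θ / g gives sin 2θ = gR/v₀² = 9.80·142/52.3² = 0.5088.
2θ = 30.58° or 180° − 30.58° = 149.4°, so θ = 15.29° or 74.71°.
The larger angle is 74.71°.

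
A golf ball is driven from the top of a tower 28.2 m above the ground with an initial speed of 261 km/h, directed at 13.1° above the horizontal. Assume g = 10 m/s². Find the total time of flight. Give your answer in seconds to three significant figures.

Convert: 261 km/h = 261/3.6 = 72.50 m/s.
Resolve: vₓ = 72.50 cos 13.1° = 70.61 m/s and v_y0 = 72.50 sin 13.1° = 16.43 m/s.
With up positive and y = 0 at the ground: y(t) = 28.2 + (16.43) t − 5.000 t². Setting y = 0 and taking the positive root: t = [16.43 + √(16.43² + 2·10.0·28.2)] / 10.0 = (16.43 + 28.88) / 10.0 = 4.531 s.

4.53 s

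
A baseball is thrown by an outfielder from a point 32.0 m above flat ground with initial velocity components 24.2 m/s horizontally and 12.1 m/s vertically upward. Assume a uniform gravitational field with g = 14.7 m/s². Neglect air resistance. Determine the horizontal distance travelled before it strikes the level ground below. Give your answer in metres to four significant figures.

74.20 m

The projectile lands when y = 32.0 + (12.10) t − ½·14.7·t² = 0. Positive root: t = (12.10 + √(12.10² + 2·14.7·32.0)) / 14.7 = (12.10 + 32.97) / 14.7 = 3.066 s.
Horizontal distance: R = vₓ t = 24.20 × 3.066 = 74.20 m.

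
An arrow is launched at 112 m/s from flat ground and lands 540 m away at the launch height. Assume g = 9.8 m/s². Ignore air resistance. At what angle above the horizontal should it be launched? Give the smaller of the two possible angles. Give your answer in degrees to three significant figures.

From R = (v₀²/g) sin 2θ: sin 2θ = 9.80 × 540 / 12544 = 0.4219.
2θ = 24.95° or 180° − 24.95° = 155.0°, so θ = 12.48° or 77.52°.
The smaller angle is 12.48°.

12.5°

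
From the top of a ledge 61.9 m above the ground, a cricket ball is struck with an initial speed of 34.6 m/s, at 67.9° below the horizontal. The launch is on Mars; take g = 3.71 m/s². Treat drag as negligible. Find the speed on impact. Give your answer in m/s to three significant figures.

Components: vₓ = 34.60 cos 67.9° = 13.02 m/s, v_y0 = −32.06 m/s (downward).
Vertical motion (up positive, ground at y = 0): 1.855 t² − (−32.06) t − 61.9 = 0, so t = (−32.06 + √(32.06² + 2·3.71·61.9)) / 3.71 = (−32.06 + 38.56) / 3.71 = 1.753 s.
Vertical velocity at impact: v_y = v_y0 − g t = −32.06 − 3.71 × 1.753 = −38.56 m/s.
Speed: |v| = √(vₓ² + v_y²) = √(13.02² + 38.56²) = 40.70 m/s.

40.7 m/s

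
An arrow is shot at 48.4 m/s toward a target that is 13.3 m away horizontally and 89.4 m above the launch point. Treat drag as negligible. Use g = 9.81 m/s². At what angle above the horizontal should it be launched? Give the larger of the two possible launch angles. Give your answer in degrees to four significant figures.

Trajectory: y = x tanθ − g x² (1 + tan²θ)/(2v₀²). With x = 13.3, y = 89.4, v₀ = 48.4, g = 9.81:
0.3704 tan²θ − 13.3 tanθ + (89.77) = 0.
tanθ = [13.3 ± √(13.3² − 4 × 0.3704 × (89.77))] / (2 × 0.3704) = (13.3 ± 6.625) / 0.7408, giving tanθ = 9.011 or 26.90.
θ = 83.67° or 87.87°; the larger is 87.87°.

87.87°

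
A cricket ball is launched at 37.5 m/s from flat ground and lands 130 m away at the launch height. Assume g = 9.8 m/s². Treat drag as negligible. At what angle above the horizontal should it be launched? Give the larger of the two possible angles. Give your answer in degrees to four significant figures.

57.52°

From R = (v₀²/g) sin 2θ: sin 2θ = 9.80 × 130 / 1406.2 = 0.9060.
2θ = 64.95° or 180° − 64.95° = 115.0°, so θ = 32.48° or 57.52°.
The larger angle is 57.52°.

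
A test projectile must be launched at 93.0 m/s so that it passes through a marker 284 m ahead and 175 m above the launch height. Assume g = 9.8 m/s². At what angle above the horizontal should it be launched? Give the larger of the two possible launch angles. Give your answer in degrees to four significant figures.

79.32°

Trajectory: y = x tanθ − g x² (1 + tan²θ)/(2v₀²). With x = 284, y = 175, v₀ = 93.0, g = 9.80:
45.69 tan²θ − 284 tanθ + (220.7) = 0.
tanθ = [284 ± √(284² − 4 × 45.69 × (220.7))] / (2 × 45.69) = (284 ± 200.8) / 91.39, giving tanθ = 0.9105 or 5.305.
θ = 42.32° or 79.32°; the larger is 79.32°.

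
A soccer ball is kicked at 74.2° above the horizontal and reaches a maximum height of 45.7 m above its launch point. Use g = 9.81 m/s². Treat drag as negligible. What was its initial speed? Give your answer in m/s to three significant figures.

At the peak v_y = 0, so v_y0 = √(2gH) = √(2 × 9.81 × 45.7) = 29.94 m/s.
v_y0 = v₀ sin θ ⇒ v₀ = 29.94 / sin 74.2° = 31.12 m/s.

31.1 m/s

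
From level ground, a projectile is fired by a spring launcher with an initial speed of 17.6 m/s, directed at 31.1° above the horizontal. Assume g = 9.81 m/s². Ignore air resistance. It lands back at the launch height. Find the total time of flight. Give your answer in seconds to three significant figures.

1.85 s

Horizontal component vₓ = 17.60 cos 31.1° = 15.07 m/s; vertical v_y0 = 17.60 sin 31.1° = 9.091 m/s.
It returns to y = 0 when t = 2 v_y0 / g = 2(9.091)/9.81 = 1.853 s.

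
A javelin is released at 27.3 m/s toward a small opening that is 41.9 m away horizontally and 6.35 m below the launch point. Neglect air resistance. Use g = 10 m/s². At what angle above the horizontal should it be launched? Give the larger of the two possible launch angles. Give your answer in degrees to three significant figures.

73.7°

Trajectory: y = x tanθ − g x² (1 + tan²θ)/(2v₀²). With x = 41.9, y = −6.35, v₀ = 27.3, g = 10.0:
11.78 tan²θ − 41.9 tanθ + (5.428) = 0.
tanθ = [41.9 ± √(41.9² − 4 × 11.78 × (5.428))] / (2 × 11.78) = (41.9 ± 38.73) / 23.56, giving tanθ = 0.1346 or 3.423.
θ = 7.668° or 73.71°; the larger is 73.71°.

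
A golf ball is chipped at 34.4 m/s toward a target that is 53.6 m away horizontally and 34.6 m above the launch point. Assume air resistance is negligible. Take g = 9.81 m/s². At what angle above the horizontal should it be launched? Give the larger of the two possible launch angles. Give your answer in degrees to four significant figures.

Trajectory: y = x tanθ − g x² (1 + tan²θ)/(2v₀²). With x = 53.6, y = 34.6, v₀ = 34.4, g = 9.81:
11.91 tan²θ − 53.6 tanθ + (46.51) = 0.
tanθ = [53.6 ± √(53.6² − 4 × 11.91 × (46.51))] / (2 × 11.91) = (53.6 ± 25.64) / 23.82, giving tanθ = 1.174 or 3.327.
θ = 49.57° or 73.27°; the larger is 73.27°.

73.27°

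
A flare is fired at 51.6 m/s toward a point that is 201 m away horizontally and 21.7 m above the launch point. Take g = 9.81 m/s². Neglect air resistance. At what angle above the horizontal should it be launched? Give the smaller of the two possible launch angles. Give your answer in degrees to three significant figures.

Trajectory: y = x tanθ − g x² (1 + tan²θ)/(2v₀²). With x = 201, y = 21.7, v₀ = 51.6, g = 9.81:
74.43 tan²θ − 201 tanθ + (96.13) = 0.
tanθ = [201 ± √(201² − 4 × 74.43 × (96.13))] / (2 × 74.43) = (201 ± 108.5) / 148.9, giving tanθ = 0.6211 or 2.080.
θ = 31.84° or 64.32°; the smaller is 31.84°.

31.8°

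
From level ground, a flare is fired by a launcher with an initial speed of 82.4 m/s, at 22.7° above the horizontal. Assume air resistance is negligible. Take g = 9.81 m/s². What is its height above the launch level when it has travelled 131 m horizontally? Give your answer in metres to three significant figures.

40.2 m

Resolve: vₓ = 82.40 cos 22.7° = 76.02 m/s and v_y0 = 82.40 sin 22.7° = 31.80 m/s.
x = vₓ t ⇒ t = 131/76.02 = 1.723 s.
Height: y = v_y0 t − ½ g t² = 31.80 × 1.723 − 4.905 × 1.723² = 54.80 − 14.57 = 40.23 m.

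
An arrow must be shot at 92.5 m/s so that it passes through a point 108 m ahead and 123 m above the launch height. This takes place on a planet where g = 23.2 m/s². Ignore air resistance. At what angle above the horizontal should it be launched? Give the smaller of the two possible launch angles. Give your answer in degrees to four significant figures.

Trajectory: y = x tanθ − g x² (1 + tan²θ)/(2v₀²). With x = 108, y = 123, v₀ = 92.5, g = 23.2:
15.81 tan²θ − 108 tanθ + (138.8) = 0.
tanθ = [108 ± √(108² − 4 × 15.81 × (138.8))] / (2 × 15.81) = (108 ± 53.70) / 31.63, giving tanθ = 1.717 or 5.113.
θ = 59.78° or 78.93°; the smaller is 59.78°.

59.78°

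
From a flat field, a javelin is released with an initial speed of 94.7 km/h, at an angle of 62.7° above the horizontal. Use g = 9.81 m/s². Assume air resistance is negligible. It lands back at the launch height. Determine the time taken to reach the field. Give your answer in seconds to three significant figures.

4.77 s

Convert: 94.7 km/h = 94.7/3.6 = 26.31 m/s.
vₓ = 26.31 cos 62.7° = 12.07 m/s; v_y0 = 26.31 sin 62.7° = 23.38 m/s.
Landing at launch height ⇒ T = 2 v_y0 / g = 2 × 23.38 / 9.81 = 4.766 s.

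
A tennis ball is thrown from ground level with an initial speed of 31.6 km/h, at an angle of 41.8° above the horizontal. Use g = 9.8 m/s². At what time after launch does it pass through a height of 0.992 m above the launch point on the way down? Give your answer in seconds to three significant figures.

Convert: 31.6 km/h = 31.6/3.6 = 8.778 m/s.
Resolve: vₓ = 8.778 cos 41.8° = 6.544 m/s and v_y0 = 8.778 sin 41.8° = 5.851 m/s.
Set y = v_y0 t − ½ g t² = 0.992: 4.900 t² − 5.851 t + 0.992 = 0.
t = [5.851 ± √(5.851² − 2·9.80·0.992)] / 9.80 = (5.851 ± 3.845) / 9.80, so t = 0.2046 s or t = 0.9894 s.
The descending-branch root is 0.9894 s.

0.989 s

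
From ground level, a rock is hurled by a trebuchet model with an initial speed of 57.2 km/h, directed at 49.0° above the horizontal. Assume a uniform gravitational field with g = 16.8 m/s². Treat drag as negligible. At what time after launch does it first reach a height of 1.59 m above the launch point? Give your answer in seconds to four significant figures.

0.1479 s

Convert: 57.2 km/h = 57.2/3.6 = 15.89 m/s.
Resolve: vₓ = 15.89 cos 49.0° = 10.42 m/s and v_y0 = 15.89 sin 49.0° = 11.99 m/s.
Height y(t) = 11.99 t − 8.400 t² = 1.59 gives 8.400 t² − 11.99 t + 1.59 = 0.
Quadratic formula: t = (11.99 ± √90.372) / 16.8 = (11.99 ± 9.506) / 16.8 → t = 0.1479 s or 1.280 s.
The first (ascending) time is 0.1479 s.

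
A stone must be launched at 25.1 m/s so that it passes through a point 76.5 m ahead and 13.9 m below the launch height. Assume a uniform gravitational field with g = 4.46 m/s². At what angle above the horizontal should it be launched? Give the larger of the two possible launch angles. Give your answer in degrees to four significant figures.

74.48°

Trajectory: y = x tanθ − g x² (1 + tan²θ)/(2v₀²). With x = 76.5, y = −13.9, v₀ = 25.1, g = 4.46:
20.71 tan²θ − 76.5 tanθ + (6.815) = 0.
tanθ = [76.5 ± √(76.5² − 4 × 20.71 × (6.815))] / (2 × 20.71) = (76.5 ± 72.72) / 41.43, giving tanθ = 0.09134 or 3.602.
θ = 5.219° or 74.48°; the larger is 74.48°.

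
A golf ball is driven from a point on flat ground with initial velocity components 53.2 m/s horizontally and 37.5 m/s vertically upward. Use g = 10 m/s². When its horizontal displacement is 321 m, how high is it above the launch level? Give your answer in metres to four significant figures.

At x = 321 m, t = x/vₓ = 321/53.20 = 6.034 s.
Height: y = v_y0 t − ½ g t² = 37.50 × 6.034 − 5.000 × 6.034² = 226.3 − 182.0 = 44.23 m.

44.23 m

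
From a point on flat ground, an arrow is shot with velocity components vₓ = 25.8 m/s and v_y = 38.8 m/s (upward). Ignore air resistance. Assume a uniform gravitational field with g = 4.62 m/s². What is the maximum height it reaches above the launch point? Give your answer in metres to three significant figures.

163 m

Maximum height: H = v_y0² / (2g) = 38.80² / (2 × 4.62) = 162.9 m.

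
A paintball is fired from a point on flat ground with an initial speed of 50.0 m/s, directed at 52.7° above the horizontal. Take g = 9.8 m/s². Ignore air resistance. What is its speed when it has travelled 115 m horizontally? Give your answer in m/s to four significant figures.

Horizontal component vₓ = 50.00 cos 52.7° = 30.30 m/s; vertical v_y0 = 50.00 sin 52.7° = 39.77 m/s.
x = vₓ t ⇒ t = 115/30.30 = 3.795 s.
Vertical velocity there: v_y = v_y0 − g t = 39.77 − 9.80 × 3.795 = 2.578 m/s.
Speed: √(vₓ² + v_y²) = √(30.30² + 2.578²) = 30.41 m/s.

30.41 m/s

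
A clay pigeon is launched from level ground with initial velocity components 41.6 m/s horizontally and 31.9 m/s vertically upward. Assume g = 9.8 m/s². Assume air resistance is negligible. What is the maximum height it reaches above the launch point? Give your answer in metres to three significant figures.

Peak height H = v_y0² / (2g) = 1017.6 / 19.60 = 51.92 m.

51.9 m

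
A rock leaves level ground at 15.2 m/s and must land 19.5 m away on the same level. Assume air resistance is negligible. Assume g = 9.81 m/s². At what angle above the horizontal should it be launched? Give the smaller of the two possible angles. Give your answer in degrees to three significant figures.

27.9°

Level-ground range R = v₀² sin(2θ)/g ⇒ sin(2θ) = gR/v₀² = 9.81 × 19.5 / 15.2² = 0.8280.
2θ = 55.89° or 180° − 55.89° = 124.1°, so θ = 27.95° or 62.05°.
The smaller angle is 27.95°.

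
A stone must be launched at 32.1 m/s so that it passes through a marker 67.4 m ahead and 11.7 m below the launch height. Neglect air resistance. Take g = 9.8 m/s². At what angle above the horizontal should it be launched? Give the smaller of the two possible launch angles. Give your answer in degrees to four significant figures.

Trajectory: y = x tanθ − g x² (1 + tan²θ)/(2v₀²). With x = 67.4, y = −11.7, v₀ = 32.1, g = 9.80:
21.60 tan²θ − 67.4 tanθ + (9.903) = 0.
tanθ = [67.4 ± √(67.4² − 4 × 21.60 × (9.903))] / (2 × 21.60) = (67.4 ± 60.72) / 43.21, giving tanθ = 0.1546 or 2.965.
θ = 8.787° or 71.36°; the smaller is 8.787°.

8.787°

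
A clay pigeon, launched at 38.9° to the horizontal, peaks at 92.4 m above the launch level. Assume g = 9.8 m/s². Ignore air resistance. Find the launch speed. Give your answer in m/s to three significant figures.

At the peak v_y = 0, so v_y0 = √(2gH) = √(2 × 9.80 × 92.4) = 42.56 m/s.
v_y0 = v₀ sin θ ⇒ v₀ = 42.56 / sin 38.9° = 67.77 m/s.

67.8 m/s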